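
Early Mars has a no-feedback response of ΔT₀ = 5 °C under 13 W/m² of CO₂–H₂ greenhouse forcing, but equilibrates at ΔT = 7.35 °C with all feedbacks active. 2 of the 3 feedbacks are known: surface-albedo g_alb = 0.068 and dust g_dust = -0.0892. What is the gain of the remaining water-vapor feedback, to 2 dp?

Amplification A = ΔT/ΔT₀ = 7.35/5 = 1.47.
Total gain g = 1 − 1/A = 1 − 1/1.47 = 0.3197.
Known gains sum to 0.068 − 0.0892 = -0.0212.
g_wv = 0.3197 + 0.0212 = 0.34.

0.34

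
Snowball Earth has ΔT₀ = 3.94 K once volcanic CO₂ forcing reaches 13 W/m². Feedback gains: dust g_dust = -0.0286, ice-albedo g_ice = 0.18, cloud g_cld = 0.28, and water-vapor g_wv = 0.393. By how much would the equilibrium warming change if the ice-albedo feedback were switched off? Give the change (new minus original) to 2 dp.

Original: g = 0.8244, ΔT = 3.94/(1−0.8244) = 22.4374 K.
Without ice-albedo: g' = 0.6444, ΔT' = 3.94/(1−0.6444) = 11.0799 K.
Change = 11.0799 − 22.4374 = -11.36 K.

-11.36 K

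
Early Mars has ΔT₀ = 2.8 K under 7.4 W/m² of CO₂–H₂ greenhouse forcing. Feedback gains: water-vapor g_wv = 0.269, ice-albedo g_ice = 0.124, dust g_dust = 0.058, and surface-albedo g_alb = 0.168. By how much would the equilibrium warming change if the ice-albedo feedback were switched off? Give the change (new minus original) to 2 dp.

-1.80 K

Original: g = 0.619, ΔT = 2.8/(1−0.619) = 7.3491 K.
Without ice-albedo: g' = 0.495, ΔT' = 2.8/(1−0.495) = 5.5446 K.
Change = 5.5446 − 7.3491 = -1.80 K.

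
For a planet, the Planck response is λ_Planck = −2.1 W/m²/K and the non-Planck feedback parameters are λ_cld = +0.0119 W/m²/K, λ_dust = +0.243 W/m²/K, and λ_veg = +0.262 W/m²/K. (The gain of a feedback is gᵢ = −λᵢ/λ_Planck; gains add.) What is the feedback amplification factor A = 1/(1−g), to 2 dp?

Convert to gains: g_cld = 0.0119/2.1 = 0.005667; g_dust = 0.243/2.1 = 0.1157; g_veg = 0.262/2.1 = 0.1248.
Total gain g = 0.246167.
A = 1/(1 − 0.246167) = 1.33.

1.33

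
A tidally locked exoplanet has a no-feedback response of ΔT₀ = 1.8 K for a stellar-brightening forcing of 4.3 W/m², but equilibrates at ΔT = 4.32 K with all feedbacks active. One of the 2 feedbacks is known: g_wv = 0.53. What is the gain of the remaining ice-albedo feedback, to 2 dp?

0.05

Amplification A = ΔT/ΔT₀ = 4.32/1.8 = 2.4.
Total gain g = 1 − 1/A = 1 − 1/2.4 = 0.5833.
The known gain is 0.53.
g_ice = 0.5833 − 0.53 = 0.05.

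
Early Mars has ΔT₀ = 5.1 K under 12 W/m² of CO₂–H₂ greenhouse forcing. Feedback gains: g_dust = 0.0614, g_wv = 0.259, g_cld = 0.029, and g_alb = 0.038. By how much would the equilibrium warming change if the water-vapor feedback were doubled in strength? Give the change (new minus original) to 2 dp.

Original: g = 0.3874, ΔT = 5.1/(1−0.3874) = 8.3252 K.
With doubled water-vapor: g' = 0.6464, ΔT' = 5.1/(1−0.6464) = 14.4231 K.
Change = 14.4231 − 8.3252 = 6.10 K.

6.10 K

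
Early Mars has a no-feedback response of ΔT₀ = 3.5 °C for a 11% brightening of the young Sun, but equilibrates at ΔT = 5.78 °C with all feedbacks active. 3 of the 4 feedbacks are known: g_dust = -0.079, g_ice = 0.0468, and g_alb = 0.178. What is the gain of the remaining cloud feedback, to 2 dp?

Amplification A = ΔT/ΔT₀ = 5.78/3.5 = 1.651.
Total gain g = 1 − 1/A = 1 − 1/1.651 = 0.3943.
Known gains sum to -0.079 + 0.0468 + 0.178 = 0.1458.
g_cld = 0.3943 − 0.1458 = 0.25.

0.25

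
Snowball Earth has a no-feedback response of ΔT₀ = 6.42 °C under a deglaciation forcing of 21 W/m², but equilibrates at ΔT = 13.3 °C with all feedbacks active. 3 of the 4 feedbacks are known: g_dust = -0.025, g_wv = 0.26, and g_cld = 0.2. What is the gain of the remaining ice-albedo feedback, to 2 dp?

Amplification A = ΔT/ΔT₀ = 13.3/6.42 = 2.072.
Total gain g = 1 − 1/A = 1 − 1/2.072 = 0.5174.
Known gains sum to -0.025 + 0.26 + 0.2 = 0.435.
g_ice = 0.5174 − 0.435 = 0.08.

0.08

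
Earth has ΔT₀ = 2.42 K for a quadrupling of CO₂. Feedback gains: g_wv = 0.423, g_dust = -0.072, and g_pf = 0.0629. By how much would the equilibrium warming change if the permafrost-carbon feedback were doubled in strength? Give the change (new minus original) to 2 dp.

Original: g = 0.4139, ΔT = 2.42/(1−0.4139) = 4.1290 K.
With doubled permafrost-carbon: g' = 0.4768, ΔT' = 2.42/(1−0.4768) = 4.6254 K.
Change = 4.6254 − 4.1290 = 0.50 K.

0.50 K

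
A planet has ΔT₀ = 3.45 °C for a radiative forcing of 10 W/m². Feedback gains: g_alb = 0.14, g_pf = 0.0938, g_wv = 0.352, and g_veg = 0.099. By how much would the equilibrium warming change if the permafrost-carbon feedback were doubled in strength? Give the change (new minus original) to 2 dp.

Original: g = 0.6848, ΔT = 3.45/(1−0.6848) = 10.9454 °C.
With doubled permafrost-carbon: g' = 0.7786, ΔT' = 3.45/(1−0.7786) = 15.5827 °C.
Change = 15.5827 − 10.9454 = 4.64 °C.

4.64 °C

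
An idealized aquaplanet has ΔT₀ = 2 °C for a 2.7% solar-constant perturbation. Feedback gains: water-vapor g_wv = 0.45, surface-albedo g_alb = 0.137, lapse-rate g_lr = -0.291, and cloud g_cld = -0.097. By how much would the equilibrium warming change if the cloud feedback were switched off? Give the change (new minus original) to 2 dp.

0.34 °C

Original: g = 0.199, ΔT = 2/(1−0.199) = 2.4969 °C.
Without cloud: g' = 0.296, ΔT' = 2/(1−0.296) = 2.8409 °C.
Change = 2.8409 − 2.4969 = 0.34 °C.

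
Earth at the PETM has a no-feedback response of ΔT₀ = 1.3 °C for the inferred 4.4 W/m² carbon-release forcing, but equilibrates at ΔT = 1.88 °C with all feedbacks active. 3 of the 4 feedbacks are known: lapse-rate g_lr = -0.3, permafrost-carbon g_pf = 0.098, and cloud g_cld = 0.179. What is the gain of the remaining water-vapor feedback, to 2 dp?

0.33

Amplification A = ΔT/ΔT₀ = 1.88/1.3 = 1.446.
Total gain g = 1 − 1/A = 1 − 1/1.446 = 0.3084.
Known gains sum to -0.3 + 0.098 + 0.179 = -0.023.
g_wv = 0.3084 + 0.023 = 0.33.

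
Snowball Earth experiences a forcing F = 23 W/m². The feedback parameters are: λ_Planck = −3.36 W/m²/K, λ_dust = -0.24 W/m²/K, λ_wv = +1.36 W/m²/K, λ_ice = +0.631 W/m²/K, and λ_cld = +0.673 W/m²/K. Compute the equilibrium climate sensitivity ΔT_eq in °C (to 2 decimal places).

24.57 °C

Net feedback parameter λ = (−3.36) + (-0.24) + (+1.36) + (+0.631) + (+0.673) = -0.936 W/m²/K.
ΔT = −F/λ = −23/(-0.936) = 24.57 °C.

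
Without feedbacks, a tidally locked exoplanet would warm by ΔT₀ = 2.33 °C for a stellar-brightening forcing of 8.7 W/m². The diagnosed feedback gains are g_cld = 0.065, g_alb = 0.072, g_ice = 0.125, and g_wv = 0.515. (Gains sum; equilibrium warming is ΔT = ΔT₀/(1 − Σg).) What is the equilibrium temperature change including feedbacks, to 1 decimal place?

Total gain g = 0.065 + 0.072 + 0.125 + 0.515 = 0.777.
Amplification A = 1/(1 − 0.777) = 4.484.
ΔT = 2.33 × 4.484 = 10.4 °C.

10.4 °C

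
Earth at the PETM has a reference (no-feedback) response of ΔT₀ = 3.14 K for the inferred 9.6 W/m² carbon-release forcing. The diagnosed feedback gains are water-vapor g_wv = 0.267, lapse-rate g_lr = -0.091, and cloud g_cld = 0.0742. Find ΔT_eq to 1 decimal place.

Total gain g = 0.267 − 0.091 + 0.0742 = 0.2502.
Amplification A = 1/(1 − 0.2502) = 1.334.
ΔT = 3.14 × 1.334 = 4.2 K.

4.2 K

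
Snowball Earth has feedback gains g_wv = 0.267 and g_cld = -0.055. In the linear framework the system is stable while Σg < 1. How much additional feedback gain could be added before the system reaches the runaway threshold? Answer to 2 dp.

0.79

Current total gain = 0.267 − 0.055 = 0.212.
Margin to runaway = 1 − 0.212 = 0.79.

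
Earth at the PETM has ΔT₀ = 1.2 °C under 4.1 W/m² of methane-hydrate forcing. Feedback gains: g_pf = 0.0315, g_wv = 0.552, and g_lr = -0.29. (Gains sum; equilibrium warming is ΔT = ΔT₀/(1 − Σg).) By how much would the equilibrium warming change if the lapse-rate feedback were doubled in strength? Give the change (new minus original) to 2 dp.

Original: g = 0.2935, ΔT = 1.2/(1−0.2935) = 1.6985 °C.
With doubled lapse-rate: g' = 0.0035, ΔT' = 1.2/(1−0.0035) = 1.2042 °C.
Change = 1.2042 − 1.6985 = -0.49 °C.

-0.49 °C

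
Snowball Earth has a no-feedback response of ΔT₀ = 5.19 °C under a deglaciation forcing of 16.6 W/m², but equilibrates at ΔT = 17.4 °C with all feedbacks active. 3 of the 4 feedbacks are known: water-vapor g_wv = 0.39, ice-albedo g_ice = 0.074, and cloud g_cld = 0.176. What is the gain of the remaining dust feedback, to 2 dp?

0.06

Amplification A = ΔT/ΔT₀ = 17.4/5.19 = 3.353.
Total gain g = 1 − 1/A = 1 − 1/3.353 = 0.7018.
Known gains sum to 0.39 + 0.074 + 0.176 = 0.64.
g_dust = 0.7018 − 0.64 = 0.06.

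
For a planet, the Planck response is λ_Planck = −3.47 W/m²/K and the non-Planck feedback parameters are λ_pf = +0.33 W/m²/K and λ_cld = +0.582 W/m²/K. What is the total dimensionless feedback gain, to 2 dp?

0.26

Convert to gains: g_pf = 0.33/3.47 = 0.0951; g_cld = 0.582/3.47 = 0.1677.
Total gain g = 0.2628.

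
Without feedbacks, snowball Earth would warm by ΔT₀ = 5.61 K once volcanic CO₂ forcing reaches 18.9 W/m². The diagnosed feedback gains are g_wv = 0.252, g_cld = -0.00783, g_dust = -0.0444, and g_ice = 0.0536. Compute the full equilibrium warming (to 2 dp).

7.51 K

Total gain g = 0.252 − 0.00783 − 0.0444 + 0.0536 = 0.25337.
Amplification A = 1/(1 − 0.25337) = 1.339.
ΔT = 5.61 × 1.339 = 7.51 K.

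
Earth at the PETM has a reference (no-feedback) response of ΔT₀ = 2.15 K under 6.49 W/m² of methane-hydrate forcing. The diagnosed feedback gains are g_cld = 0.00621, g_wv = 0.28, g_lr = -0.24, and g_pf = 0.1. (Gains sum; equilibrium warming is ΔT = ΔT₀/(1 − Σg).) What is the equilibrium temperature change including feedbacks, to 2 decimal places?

2.52 K

Total gain g = 0.00621 + 0.28 − 0.24 + 0.1 = 0.14621.
Amplification A = 1/(1 − 0.14621) = 1.171.
ΔT = 2.15 × 1.171 = 2.52 K.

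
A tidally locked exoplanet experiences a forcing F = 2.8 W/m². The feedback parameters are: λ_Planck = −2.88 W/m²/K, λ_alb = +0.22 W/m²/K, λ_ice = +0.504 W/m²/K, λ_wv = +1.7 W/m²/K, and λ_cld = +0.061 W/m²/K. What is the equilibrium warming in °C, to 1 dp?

Net feedback parameter λ = (−2.88) + (+0.22) + (+0.504) + (+1.7) + (+0.061) = -0.395 W/m²/K.
ΔT = −F/λ = −2.8/(-0.395) = 7.1 °C.

7.1 °C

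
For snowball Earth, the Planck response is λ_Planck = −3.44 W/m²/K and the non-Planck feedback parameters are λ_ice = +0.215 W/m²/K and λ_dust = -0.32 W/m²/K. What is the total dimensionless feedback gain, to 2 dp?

Convert to gains: g_ice = 0.215/3.44 = 0.0625; g_dust = -0.32/3.44 = -0.09302.
Total gain g = -0.03052.

-0.03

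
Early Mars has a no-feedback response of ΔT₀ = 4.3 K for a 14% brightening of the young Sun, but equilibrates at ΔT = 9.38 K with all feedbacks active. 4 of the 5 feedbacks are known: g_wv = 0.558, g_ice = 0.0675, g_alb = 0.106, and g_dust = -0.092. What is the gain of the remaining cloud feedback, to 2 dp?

-0.10

Amplification A = ΔT/ΔT₀ = 9.38/4.3 = 2.181.
Total gain g = 1 − 1/A = 1 − 1/2.181 = 0.5415.
Known gains sum to 0.558 + 0.0675 + 0.106 − 0.092 = 0.6395.
g_cld = 0.5415 − 0.6395 = -0.10.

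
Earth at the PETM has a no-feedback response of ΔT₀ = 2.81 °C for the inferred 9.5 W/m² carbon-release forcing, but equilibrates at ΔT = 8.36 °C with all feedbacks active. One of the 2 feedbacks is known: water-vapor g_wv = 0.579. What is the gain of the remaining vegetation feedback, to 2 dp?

0.08

Amplification A = ΔT/ΔT₀ = 8.36/2.81 = 2.975.
Total gain g = 1 − 1/A = 1 − 1/2.975 = 0.6639.
The known gain is 0.579.
g_veg = 0.6639 − 0.579 = 0.08.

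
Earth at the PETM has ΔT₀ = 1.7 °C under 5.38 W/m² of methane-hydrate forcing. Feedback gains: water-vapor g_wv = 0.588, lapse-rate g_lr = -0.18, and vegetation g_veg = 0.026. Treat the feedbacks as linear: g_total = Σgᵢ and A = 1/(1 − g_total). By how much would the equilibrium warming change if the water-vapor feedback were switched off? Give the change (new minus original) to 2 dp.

Original: g = 0.434, ΔT = 1.7/(1−0.434) = 3.0035 °C.
Without water-vapor: g' = -0.154, ΔT' = 1.7/(1+0.154) = 1.4731 °C.
Change = 1.4731 − 3.0035 = -1.53 °C.

-1.53 °C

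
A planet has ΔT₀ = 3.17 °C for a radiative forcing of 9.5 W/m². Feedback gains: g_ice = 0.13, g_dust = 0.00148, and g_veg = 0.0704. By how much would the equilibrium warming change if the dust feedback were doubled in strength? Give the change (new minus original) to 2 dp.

0.01 °C

Original: g = 0.20188, ΔT = 3.17/(1−0.20188) = 3.9718 °C.
With doubled dust: g' = 0.20336, ΔT' = 3.17/(1−0.20336) = 3.9792 °C.
Change = 3.9792 − 3.9718 = 0.01 °C.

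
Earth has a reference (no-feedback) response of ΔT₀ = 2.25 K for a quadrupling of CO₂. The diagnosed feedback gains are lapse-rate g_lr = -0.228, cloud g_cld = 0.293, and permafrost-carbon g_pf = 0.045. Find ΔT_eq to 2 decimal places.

2.53 K

Total gain g = -0.228 + 0.293 + 0.045 = 0.11.
Amplification A = 1/(1 − 0.11) = 1.124.
ΔT = 2.25 × 1.124 = 2.53 K.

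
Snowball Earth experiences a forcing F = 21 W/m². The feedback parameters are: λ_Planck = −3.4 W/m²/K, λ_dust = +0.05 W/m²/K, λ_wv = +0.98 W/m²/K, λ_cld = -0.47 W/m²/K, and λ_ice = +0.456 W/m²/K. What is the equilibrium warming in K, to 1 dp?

Net feedback parameter λ = (−3.4) + (+0.05) + (+0.98) + (-0.47) + (+0.456) = -2.384 W/m²/K.
ΔT = −F/λ = −21/(-2.384) = 8.8 K.

8.8 K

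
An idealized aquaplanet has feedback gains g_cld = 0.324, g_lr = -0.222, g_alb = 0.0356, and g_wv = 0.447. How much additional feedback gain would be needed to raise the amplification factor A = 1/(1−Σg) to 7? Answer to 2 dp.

Current total gain = 0.5846.
Target gain for A = 7: g* = 1 − 1/7 = 0.8571.
Additional gain needed = 0.8571 − 0.5846 = 0.27.

0.27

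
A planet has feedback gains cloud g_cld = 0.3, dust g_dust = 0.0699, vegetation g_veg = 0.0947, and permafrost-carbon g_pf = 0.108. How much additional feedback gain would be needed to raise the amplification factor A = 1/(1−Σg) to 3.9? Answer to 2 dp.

0.17

Current total gain = 0.5726.
Target gain for A = 3.9: g* = 1 − 1/3.9 = 0.7436.
Additional gain needed = 0.7436 − 0.5726 = 0.17.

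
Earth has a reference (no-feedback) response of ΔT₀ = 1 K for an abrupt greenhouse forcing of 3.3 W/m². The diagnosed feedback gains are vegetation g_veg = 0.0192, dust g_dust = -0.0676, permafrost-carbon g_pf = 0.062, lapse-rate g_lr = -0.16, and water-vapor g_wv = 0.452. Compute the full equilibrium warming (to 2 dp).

1.44 K

Total gain g = 0.0192 − 0.0676 + 0.062 − 0.16 + 0.452 = 0.3056.
Amplification A = 1/(1 − 0.3056) = 1.44.
ΔT = 1 × 1.44 = 1.44 K.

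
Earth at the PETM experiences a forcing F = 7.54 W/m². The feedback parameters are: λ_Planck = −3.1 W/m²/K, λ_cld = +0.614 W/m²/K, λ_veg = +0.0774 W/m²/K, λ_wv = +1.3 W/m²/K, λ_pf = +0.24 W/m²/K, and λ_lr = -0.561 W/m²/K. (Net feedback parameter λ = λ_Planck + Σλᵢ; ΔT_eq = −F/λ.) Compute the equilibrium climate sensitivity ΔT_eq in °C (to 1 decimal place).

Net feedback parameter λ = (−3.1) + (+0.614) + (+0.0774) + (+1.3) + (+0.24) + (-0.561) = -1.4296 W/m²/K.
ΔT = −F/λ = −7.54/(-1.4296) = 5.3 °C.

5.3 °C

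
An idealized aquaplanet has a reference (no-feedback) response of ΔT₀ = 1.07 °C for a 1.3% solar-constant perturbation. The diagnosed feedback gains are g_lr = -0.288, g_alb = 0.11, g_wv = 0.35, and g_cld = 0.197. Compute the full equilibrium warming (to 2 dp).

1.70 °C

Total gain g = -0.288 + 0.11 + 0.35 + 0.197 = 0.369.
Amplification A = 1/(1 − 0.369) = 1.585.
ΔT = 1.07 × 1.585 = 1.70 °C.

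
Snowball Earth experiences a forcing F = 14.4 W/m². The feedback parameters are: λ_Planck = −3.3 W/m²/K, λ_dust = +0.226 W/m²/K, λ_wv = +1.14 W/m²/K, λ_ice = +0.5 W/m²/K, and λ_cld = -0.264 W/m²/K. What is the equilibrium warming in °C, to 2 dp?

8.48 °C

Net feedback parameter λ = (−3.3) + (+0.226) + (+1.14) + (+0.5) + (-0.264) = -1.698 W/m²/K.
ΔT = −F/λ = −14.4/(-1.698) = 8.48 °C.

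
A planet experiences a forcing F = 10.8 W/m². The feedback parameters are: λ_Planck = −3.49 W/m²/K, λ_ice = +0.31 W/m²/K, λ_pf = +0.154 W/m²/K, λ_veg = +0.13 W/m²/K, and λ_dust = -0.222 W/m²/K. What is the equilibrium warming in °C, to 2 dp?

3.46 °C

Net feedback parameter λ = (−3.49) + (+0.31) + (+0.154) + (+0.13) + (-0.222) = -3.118 W/m²/K.
ΔT = −F/λ = −10.8/(-3.118) = 3.46 °C.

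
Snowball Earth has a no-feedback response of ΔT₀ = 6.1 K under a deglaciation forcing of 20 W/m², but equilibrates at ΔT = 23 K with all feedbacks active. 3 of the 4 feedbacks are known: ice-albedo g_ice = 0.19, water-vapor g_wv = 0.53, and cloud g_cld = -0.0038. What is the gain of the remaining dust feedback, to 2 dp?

Amplification A = ΔT/ΔT₀ = 23/6.1 = 3.77.
Total gain g = 1 − 1/A = 1 − 1/3.77 = 0.7347.
Known gains sum to 0.19 + 0.53 − 0.0038 = 0.7162.
g_dust = 0.7347 − 0.7162 = 0.02.

0.02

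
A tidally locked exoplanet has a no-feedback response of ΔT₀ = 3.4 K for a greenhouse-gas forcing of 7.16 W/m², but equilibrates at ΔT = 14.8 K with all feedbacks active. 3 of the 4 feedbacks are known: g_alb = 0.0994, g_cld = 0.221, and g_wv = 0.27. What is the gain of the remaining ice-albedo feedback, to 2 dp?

Amplification A = ΔT/ΔT₀ = 14.8/3.4 = 4.353.
Total gain g = 1 − 1/A = 1 − 1/4.353 = 0.7703.
Known gains sum to 0.0994 + 0.221 + 0.27 = 0.5904.
g_ice = 0.7703 − 0.5904 = 0.18.

0.18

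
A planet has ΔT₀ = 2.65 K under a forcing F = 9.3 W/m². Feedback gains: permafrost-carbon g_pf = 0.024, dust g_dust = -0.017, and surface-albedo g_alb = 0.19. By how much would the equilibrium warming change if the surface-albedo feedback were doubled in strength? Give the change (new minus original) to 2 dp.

Original: g = 0.197, ΔT = 2.65/(1−0.197) = 3.3001 K.
With doubled surface-albedo: g' = 0.387, ΔT' = 2.65/(1−0.387) = 4.3230 K.
Change = 4.3230 − 3.3001 = 1.02 K.

1.02 K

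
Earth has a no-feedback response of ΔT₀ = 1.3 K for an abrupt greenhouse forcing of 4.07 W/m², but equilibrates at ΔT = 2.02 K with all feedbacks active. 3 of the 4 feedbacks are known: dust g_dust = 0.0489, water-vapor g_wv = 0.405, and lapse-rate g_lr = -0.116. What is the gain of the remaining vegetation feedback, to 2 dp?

Amplification A = ΔT/ΔT₀ = 2.02/1.3 = 1.554.
Total gain g = 1 − 1/A = 1 − 1/1.554 = 0.3565.
Known gains sum to 0.0489 + 0.405 − 0.116 = 0.3379.
g_veg = 0.3565 − 0.3379 = 0.02.

0.02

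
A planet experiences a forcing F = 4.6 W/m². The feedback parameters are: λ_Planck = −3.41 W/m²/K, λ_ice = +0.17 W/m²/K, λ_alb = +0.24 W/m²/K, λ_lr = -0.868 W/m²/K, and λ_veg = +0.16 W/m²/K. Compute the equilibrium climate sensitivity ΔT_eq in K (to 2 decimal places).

Net feedback parameter λ = (−3.41) + (+0.17) + (+0.24) + (-0.868) + (+0.16) = -3.708 W/m²/K.
ΔT = −F/λ = −4.6/(-3.708) = 1.24 K.

1.24 K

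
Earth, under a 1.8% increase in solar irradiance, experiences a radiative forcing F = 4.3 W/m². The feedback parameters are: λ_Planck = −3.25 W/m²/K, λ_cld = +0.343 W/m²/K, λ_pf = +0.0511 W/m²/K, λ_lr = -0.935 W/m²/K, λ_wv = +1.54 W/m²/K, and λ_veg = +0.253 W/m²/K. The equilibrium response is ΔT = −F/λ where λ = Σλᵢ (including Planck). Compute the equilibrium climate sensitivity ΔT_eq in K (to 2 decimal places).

2.15 K

Net feedback parameter λ = (−3.25) + (+0.343) + (+0.0511) + (-0.935) + (+1.54) + (+0.253) = -1.9979 W/m²/K.
ΔT = −F/λ = −4.3/(-1.9979) = 2.15 K.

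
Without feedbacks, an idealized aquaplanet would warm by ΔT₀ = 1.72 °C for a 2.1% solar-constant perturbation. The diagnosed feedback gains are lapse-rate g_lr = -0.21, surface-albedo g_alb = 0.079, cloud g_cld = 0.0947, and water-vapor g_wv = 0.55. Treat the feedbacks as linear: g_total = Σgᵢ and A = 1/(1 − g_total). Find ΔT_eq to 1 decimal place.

Total gain g = -0.21 + 0.079 + 0.0947 + 0.55 = 0.5137.
Amplification A = 1/(1 − 0.5137) = 2.056.
ΔT = 1.72 × 2.056 = 3.5 °C.

3.5 °C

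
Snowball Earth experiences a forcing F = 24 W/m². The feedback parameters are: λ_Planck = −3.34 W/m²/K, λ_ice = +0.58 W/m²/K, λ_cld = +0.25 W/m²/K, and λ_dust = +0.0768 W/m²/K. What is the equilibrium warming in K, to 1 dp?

9.9 K

Net feedback parameter λ = (−3.34) + (+0.58) + (+0.25) + (+0.0768) = -2.4332 W/m²/K.
ΔT = −F/λ = −24/(-2.4332) = 9.9 K.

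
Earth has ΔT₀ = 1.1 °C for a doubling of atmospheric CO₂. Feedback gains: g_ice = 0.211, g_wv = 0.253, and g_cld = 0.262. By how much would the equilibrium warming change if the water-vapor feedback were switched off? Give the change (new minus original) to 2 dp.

-1.93 °C

Original: g = 0.726, ΔT = 1.1/(1−0.726) = 4.0146 °C.
Without water-vapor: g' = 0.473, ΔT' = 1.1/(1−0.473) = 2.0873 °C.
Change = 2.0873 − 4.0146 = -1.93 °C.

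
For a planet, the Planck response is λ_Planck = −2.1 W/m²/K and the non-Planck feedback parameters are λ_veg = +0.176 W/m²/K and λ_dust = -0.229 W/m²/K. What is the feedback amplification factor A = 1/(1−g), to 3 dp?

Convert to gains: g_veg = 0.176/2.1 = 0.08381; g_dust = -0.229/2.1 = -0.109.
Total gain g = -0.02519.
A = 1/(1 + 0.02519) = 0.975.

0.975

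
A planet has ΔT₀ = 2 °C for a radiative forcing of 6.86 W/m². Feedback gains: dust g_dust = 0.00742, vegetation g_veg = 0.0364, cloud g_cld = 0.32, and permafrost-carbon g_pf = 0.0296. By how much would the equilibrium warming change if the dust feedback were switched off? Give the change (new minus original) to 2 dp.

-0.04 °C

Original: g = 0.39342, ΔT = 2/(1−0.39342) = 3.2972 °C.
Without dust: g' = 0.386, ΔT' = 2/(1−0.386) = 3.2573 °C.
Change = 3.2573 − 3.2972 = -0.04 °C.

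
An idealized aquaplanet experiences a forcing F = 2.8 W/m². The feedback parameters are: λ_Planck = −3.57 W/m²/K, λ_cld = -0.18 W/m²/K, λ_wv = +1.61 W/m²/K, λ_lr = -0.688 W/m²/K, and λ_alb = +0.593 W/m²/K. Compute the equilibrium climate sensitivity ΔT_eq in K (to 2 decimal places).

Net feedback parameter λ = (−3.57) + (-0.18) + (+1.61) + (-0.688) + (+0.593) = -2.235 W/m²/K.
ΔT = −F/λ = −2.8/(-2.235) = 1.25 K.

1.25 K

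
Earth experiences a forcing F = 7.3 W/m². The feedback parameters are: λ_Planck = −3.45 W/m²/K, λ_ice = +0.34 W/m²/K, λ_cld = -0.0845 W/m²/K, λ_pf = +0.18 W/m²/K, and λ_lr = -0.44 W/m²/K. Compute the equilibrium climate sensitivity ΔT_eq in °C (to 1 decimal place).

Net feedback parameter λ = (−3.45) + (+0.34) + (-0.0845) + (+0.18) + (-0.44) = -3.4545 W/m²/K.
ΔT = −F/λ = −7.3/(-3.4545) = 2.1 °C.

2.1 °C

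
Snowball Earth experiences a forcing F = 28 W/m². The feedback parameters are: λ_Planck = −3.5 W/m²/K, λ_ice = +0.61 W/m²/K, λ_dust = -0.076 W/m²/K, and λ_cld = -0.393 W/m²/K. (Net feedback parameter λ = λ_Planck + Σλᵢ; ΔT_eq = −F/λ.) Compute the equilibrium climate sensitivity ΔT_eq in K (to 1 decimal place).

Net feedback parameter λ = (−3.5) + (+0.61) + (-0.076) + (-0.393) = -3.359 W/m²/K.
ΔT = −F/λ = −28/(-3.359) = 8.3 K.

8.3 K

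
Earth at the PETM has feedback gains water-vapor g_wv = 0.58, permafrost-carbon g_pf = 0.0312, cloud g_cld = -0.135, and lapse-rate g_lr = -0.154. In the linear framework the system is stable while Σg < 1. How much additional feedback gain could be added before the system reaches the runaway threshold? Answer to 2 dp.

Current total gain = 0.58 + 0.0312 − 0.135 − 0.154 = 0.3222.
Margin to runaway = 1 − 0.3222 = 0.68.

0.68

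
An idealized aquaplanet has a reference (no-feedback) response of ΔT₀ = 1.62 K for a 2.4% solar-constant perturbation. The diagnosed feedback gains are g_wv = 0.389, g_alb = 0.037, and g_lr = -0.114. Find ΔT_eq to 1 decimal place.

Total gain g = 0.389 + 0.037 − 0.114 = 0.312.
Amplification A = 1/(1 − 0.312) = 1.453.
ΔT = 1.62 × 1.453 = 2.4 K.

2.4 K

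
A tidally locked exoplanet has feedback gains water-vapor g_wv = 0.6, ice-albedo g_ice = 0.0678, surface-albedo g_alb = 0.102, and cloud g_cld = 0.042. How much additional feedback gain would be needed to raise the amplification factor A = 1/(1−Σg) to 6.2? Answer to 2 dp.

0.03

Current total gain = 0.8118.
Target gain for A = 6.2: g* = 1 − 1/6.2 = 0.8387.
Additional gain needed = 0.8387 − 0.8118 = 0.03.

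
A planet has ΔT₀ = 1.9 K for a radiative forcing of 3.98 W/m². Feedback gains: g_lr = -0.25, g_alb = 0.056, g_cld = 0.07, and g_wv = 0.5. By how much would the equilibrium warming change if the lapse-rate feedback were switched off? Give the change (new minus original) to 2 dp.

2.04 K

Original: g = 0.376, ΔT = 1.9/(1−0.376) = 3.0449 K.
Without lapse-rate: g' = 0.626, ΔT' = 1.9/(1−0.626) = 5.0802 K.
Change = 5.0802 − 3.0449 = 2.04 K.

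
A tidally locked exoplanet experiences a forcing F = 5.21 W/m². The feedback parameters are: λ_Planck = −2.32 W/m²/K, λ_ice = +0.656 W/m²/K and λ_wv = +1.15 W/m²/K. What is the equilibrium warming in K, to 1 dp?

Net feedback parameter λ = (−2.32) + (+0.656) + (+1.15) = -0.514 W/m²/K.
ΔT = −F/λ = −5.21/(-0.514) = 10.1 K.

10.1 K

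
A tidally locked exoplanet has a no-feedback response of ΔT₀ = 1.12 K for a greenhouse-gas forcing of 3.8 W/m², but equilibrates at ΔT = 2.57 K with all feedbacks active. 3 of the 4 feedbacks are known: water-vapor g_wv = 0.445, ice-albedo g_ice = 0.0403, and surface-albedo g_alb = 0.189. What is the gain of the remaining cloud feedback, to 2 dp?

Amplification A = ΔT/ΔT₀ = 2.57/1.12 = 2.295.
Total gain g = 1 − 1/A = 1 − 1/2.295 = 0.5643.
Known gains sum to 0.445 + 0.0403 + 0.189 = 0.6743.
g_cld = 0.5643 − 0.6743 = -0.11.

-0.11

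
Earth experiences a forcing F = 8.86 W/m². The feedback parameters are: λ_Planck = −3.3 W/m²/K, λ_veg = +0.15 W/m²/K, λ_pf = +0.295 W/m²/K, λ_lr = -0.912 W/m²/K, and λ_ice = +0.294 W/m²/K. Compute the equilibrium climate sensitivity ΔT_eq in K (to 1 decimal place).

2.6 K

Net feedback parameter λ = (−3.3) + (+0.15) + (+0.295) + (-0.912) + (+0.294) = -3.473 W/m²/K.
ΔT = −F/λ = −8.86/(-3.473) = 2.6 K.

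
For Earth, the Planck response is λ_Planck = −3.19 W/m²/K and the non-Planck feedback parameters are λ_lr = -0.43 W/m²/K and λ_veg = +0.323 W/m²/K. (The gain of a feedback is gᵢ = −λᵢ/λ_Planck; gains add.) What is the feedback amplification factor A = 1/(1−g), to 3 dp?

0.968

Convert to gains: g_lr = -0.43/3.19 = -0.1348; g_veg = 0.323/3.19 = 0.1013.
Total gain g = -0.0335.
A = 1/(1 + 0.0335) = 0.968.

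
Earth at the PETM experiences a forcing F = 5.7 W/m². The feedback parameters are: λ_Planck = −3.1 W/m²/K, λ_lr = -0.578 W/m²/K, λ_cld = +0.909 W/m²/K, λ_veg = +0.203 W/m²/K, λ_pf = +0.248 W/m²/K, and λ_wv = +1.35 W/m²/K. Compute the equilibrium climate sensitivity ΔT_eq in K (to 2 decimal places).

5.89 K

Net feedback parameter λ = (−3.1) + (-0.578) + (+0.909) + (+0.203) + (+0.248) + (+1.35) = -0.968 W/m²/K.
ΔT = −F/λ = −5.7/(-0.968) = 5.89 K.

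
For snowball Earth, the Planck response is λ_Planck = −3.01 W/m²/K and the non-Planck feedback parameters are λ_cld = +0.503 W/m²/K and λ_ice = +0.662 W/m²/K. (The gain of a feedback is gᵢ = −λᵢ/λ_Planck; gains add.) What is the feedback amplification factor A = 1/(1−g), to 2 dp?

Convert to gains: g_cld = 0.503/3.01 = 0.1671; g_ice = 0.662/3.01 = 0.2199.
Total gain g = 0.387.
A = 1/(1 − 0.387) = 1.63.

1.63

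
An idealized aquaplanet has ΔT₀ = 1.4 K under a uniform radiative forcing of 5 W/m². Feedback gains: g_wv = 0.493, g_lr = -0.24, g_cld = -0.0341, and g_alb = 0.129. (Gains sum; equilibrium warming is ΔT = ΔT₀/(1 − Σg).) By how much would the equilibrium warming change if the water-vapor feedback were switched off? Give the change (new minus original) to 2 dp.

-0.92 K

Original: g = 0.3479, ΔT = 1.4/(1−0.3479) = 2.1469 K.
Without water-vapor: g' = -0.1451, ΔT' = 1.4/(1+0.1451) = 1.2226 K.
Change = 1.2226 − 2.1469 = -0.92 K.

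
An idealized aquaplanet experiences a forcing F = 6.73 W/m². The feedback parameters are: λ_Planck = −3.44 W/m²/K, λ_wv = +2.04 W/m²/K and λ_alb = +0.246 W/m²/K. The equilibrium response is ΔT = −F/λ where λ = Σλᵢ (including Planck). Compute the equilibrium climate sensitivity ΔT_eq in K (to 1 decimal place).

Net feedback parameter λ = (−3.44) + (+2.04) + (+0.246) = -1.154 W/m²/K.
ΔT = −F/λ = −6.73/(-1.154) = 5.8 K.

5.8 K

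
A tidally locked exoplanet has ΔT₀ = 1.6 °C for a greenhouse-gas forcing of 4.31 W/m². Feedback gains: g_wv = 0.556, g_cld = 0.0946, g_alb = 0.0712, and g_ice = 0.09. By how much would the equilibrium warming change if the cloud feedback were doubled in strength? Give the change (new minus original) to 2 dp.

Original: g = 0.8118, ΔT = 1.6/(1−0.8118) = 8.5016 °C.
With doubled cloud: g' = 0.9064, ΔT' = 1.6/(1−0.9064) = 17.0940 °C.
Change = 17.0940 − 8.5016 = 8.59 °C.

8.59 °C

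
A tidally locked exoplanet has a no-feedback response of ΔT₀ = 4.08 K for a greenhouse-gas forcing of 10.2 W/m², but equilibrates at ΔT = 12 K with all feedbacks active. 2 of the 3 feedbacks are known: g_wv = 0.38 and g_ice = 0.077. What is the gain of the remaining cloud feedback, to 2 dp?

Amplification A = ΔT/ΔT₀ = 12/4.08 = 2.941.
Total gain g = 1 − 1/A = 1 − 1/2.941 = 0.66.
Known gains sum to 0.38 + 0.077 = 0.457.
g_cld = 0.66 − 0.457 = 0.20.

0.20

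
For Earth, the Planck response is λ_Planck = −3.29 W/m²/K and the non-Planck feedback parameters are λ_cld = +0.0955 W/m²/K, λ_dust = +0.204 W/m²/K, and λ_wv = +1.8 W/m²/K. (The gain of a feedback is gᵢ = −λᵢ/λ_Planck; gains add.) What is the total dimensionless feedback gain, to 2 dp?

0.64

Convert to gains: g_cld = 0.0955/3.29 = 0.02903; g_dust = 0.204/3.29 = 0.06201; g_wv = 1.8/3.29 = 0.5471.
Total gain g = 0.63814.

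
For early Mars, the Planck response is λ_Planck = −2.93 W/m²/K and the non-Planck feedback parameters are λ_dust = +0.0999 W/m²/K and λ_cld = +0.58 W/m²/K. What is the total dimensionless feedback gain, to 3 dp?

0.232

Convert to gains: g_dust = 0.0999/2.93 = 0.0341; g_cld = 0.58/2.93 = 0.198.
Total gain g = 0.2321.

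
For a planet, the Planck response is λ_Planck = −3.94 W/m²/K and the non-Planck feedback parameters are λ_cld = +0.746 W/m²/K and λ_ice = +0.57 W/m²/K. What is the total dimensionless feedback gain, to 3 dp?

Convert to gains: g_cld = 0.746/3.94 = 0.1893; g_ice = 0.57/3.94 = 0.1447.
Total gain g = 0.334.

0.334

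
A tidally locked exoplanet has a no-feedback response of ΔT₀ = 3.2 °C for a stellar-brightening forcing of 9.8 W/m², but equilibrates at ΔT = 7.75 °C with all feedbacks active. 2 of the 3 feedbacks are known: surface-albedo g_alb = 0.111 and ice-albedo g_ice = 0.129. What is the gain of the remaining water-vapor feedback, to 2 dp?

Amplification A = ΔT/ΔT₀ = 7.75/3.2 = 2.422.
Total gain g = 1 − 1/A = 1 − 1/2.422 = 0.5871.
Known gains sum to 0.111 + 0.129 = 0.24.
g_wv = 0.5871 − 0.24 = 0.35.

0.35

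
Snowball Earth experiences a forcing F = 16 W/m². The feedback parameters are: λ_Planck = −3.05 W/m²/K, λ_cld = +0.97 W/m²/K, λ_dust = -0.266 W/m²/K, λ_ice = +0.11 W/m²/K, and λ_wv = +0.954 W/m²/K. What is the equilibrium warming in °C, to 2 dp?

Net feedback parameter λ = (−3.05) + (+0.97) + (-0.266) + (+0.11) + (+0.954) = -1.282 W/m²/K.
ΔT = −F/λ = −16/(-1.282) = 12.48 °C.

12.48 °C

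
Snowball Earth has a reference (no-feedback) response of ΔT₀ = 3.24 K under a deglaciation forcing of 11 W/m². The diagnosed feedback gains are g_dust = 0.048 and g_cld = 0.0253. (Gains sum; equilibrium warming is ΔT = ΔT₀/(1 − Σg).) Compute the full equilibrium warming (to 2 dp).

3.50 K

Total gain g = 0.048 + 0.0253 = 0.0733.
Amplification A = 1/(1 − 0.0733) = 1.079.
ΔT = 3.24 × 1.079 = 3.50 K.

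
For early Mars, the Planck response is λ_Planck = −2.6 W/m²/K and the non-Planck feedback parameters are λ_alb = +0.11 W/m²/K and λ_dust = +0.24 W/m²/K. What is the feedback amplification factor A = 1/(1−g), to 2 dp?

1.16

Convert to gains: g_alb = 0.11/2.6 = 0.04231; g_dust = 0.24/2.6 = 0.09231.
Total gain g = 0.13462.
A = 1/(1 − 0.13462) = 1.16.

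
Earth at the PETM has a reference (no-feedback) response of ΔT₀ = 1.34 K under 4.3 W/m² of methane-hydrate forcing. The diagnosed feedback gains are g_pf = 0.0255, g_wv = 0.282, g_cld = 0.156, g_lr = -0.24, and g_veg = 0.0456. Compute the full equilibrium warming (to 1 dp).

1.8 K

Total gain g = 0.0255 + 0.282 + 0.156 − 0.24 + 0.0456 = 0.2691.
Amplification A = 1/(1 − 0.2691) = 1.368.
ΔT = 1.34 × 1.368 = 1.8 K.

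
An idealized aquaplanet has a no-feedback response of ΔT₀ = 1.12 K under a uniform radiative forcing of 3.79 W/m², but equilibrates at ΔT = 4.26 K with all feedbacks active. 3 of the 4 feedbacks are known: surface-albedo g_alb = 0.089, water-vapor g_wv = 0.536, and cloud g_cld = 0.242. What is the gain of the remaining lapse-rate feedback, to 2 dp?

Amplification A = ΔT/ΔT₀ = 4.26/1.12 = 3.804.
Total gain g = 1 − 1/A = 1 − 1/3.804 = 0.7371.
Known gains sum to 0.089 + 0.536 + 0.242 = 0.867.
g_lr = 0.7371 − 0.867 = -0.13.

-0.13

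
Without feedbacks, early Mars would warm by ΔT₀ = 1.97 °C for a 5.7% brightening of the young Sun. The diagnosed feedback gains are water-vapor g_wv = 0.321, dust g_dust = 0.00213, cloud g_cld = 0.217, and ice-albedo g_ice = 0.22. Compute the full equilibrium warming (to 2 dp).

Total gain g = 0.321 + 0.00213 + 0.217 + 0.22 = 0.76013.
Amplification A = 1/(1 − 0.76013) = 4.169.
ΔT = 1.97 × 4.169 = 8.21 °C.

8.21 °C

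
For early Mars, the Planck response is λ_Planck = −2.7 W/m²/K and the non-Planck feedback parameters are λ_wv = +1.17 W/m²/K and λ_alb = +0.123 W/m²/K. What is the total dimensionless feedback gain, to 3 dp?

Convert to gains: g_wv = 1.17/2.7 = 0.4333; g_alb = 0.123/2.7 = 0.04556.
Total gain g = 0.47886.

0.479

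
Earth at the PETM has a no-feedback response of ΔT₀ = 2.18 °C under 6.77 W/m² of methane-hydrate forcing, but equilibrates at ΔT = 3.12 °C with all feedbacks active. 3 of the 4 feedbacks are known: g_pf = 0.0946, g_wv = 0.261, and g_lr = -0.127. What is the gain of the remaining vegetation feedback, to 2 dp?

0.07

Amplification A = ΔT/ΔT₀ = 3.12/2.18 = 1.431.
Total gain g = 1 − 1/A = 1 − 1/1.431 = 0.3012.
Known gains sum to 0.0946 + 0.261 − 0.127 = 0.2286.
g_veg = 0.3012 − 0.2286 = 0.07.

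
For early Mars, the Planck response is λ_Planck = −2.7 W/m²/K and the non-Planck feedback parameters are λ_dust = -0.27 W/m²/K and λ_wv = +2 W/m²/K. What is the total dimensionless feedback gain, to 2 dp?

0.64

Convert to gains: g_dust = -0.27/2.7 = -0.1; g_wv = 2/2.7 = 0.7407.
Total gain g = 0.6407.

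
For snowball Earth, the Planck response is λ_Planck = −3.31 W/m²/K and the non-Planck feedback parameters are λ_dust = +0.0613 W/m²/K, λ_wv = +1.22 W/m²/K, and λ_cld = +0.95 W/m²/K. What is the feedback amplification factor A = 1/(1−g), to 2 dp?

Convert to gains: g_dust = 0.0613/3.31 = 0.01852; g_wv = 1.22/3.31 = 0.3686; g_cld = 0.95/3.31 = 0.287.
Total gain g = 0.67412.
A = 1/(1 − 0.67412) = 3.07.

3.07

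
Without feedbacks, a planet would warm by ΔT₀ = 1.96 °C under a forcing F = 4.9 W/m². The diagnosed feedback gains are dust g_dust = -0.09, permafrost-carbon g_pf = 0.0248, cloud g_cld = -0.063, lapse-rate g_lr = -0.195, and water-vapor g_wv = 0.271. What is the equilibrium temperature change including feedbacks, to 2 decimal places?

1.86 °C

Total gain g = -0.09 + 0.0248 − 0.063 − 0.195 + 0.271 = -0.0522.
Amplification A = 1/(1 + 0.0522) = 0.9504.
ΔT = 1.96 × 0.9504 = 1.86 °C.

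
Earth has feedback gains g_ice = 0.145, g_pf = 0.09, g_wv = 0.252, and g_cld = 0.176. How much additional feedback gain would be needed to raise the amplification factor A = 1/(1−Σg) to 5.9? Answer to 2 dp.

0.17

Current total gain = 0.663.
Target gain for A = 5.9: g* = 1 − 1/5.9 = 0.8305.
Additional gain needed = 0.8305 − 0.663 = 0.17.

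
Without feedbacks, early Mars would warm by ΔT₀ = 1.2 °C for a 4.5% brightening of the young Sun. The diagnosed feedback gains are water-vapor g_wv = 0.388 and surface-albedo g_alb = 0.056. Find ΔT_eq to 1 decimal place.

2.2 °C

Total gain g = 0.388 + 0.056 = 0.444.
Amplification A = 1/(1 − 0.444) = 1.799.
ΔT = 1.2 × 1.799 = 2.2 °C.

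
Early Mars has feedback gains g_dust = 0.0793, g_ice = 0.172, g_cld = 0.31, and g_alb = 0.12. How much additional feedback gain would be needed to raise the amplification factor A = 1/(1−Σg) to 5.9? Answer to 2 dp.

0.15

Current total gain = 0.6813.
Target gain for A = 5.9: g* = 1 − 1/5.9 = 0.8305.
Additional gain needed = 0.8305 − 0.6813 = 0.15.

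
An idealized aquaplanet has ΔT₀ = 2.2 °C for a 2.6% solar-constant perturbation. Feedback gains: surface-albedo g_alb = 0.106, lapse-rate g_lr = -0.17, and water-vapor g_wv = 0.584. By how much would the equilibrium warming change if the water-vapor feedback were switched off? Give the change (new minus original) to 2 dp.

-2.52 °C

Original: g = 0.52, ΔT = 2.2/(1−0.52) = 4.5833 °C.
Without water-vapor: g' = -0.064, ΔT' = 2.2/(1+0.064) = 2.0677 °C.
Change = 2.0677 − 4.5833 = -2.52 °C.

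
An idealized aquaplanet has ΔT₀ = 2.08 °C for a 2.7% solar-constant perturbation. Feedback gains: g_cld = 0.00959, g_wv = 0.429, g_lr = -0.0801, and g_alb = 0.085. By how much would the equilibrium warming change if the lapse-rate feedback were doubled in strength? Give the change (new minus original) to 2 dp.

-0.47 °C

Original: g = 0.44349, ΔT = 2.08/(1−0.44349) = 3.7376 °C.
With doubled lapse-rate: g' = 0.36339, ΔT' = 2.08/(1−0.36339) = 3.2673 °C.
Change = 3.2673 − 3.7376 = -0.47 °C.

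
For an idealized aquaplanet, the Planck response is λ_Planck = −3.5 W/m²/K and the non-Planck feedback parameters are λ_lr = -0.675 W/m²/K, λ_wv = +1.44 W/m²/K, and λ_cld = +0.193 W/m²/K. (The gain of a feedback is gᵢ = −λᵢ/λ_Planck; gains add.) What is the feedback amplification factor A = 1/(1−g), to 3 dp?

Convert to gains: g_lr = -0.675/3.5 = -0.1929; g_wv = 1.44/3.5 = 0.4114; g_cld = 0.193/3.5 = 0.05514.
Total gain g = 0.27364.
A = 1/(1 − 0.27364) = 1.377.

1.377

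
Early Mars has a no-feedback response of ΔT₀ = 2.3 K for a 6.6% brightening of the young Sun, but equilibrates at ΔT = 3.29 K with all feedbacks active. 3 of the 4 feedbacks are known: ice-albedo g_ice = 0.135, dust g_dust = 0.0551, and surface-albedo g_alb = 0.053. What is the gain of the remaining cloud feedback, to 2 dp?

0.06

Amplification A = ΔT/ΔT₀ = 3.29/2.3 = 1.43.
Total gain g = 1 − 1/A = 1 − 1/1.43 = 0.3007.
Known gains sum to 0.135 + 0.0551 + 0.053 = 0.2431.
g_cld = 0.3007 − 0.2431 = 0.06.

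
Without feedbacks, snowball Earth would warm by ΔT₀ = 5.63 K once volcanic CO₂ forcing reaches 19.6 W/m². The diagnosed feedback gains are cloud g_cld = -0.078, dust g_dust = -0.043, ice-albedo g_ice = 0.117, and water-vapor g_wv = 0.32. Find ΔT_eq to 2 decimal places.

Total gain g = -0.078 − 0.043 + 0.117 + 0.32 = 0.316.
Amplification A = 1/(1 − 0.316) = 1.462.
ΔT = 5.63 × 1.462 = 8.23 K.

8.23 K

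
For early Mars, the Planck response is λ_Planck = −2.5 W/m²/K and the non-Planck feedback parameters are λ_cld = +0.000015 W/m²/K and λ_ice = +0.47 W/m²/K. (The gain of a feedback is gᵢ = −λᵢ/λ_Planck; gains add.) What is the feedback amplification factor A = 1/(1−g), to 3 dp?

Convert to gains: g_cld = 0.000015/2.5 = 0.000006; g_ice = 0.47/2.5 = 0.188.
Total gain g = 0.188006.
A = 1/(1 − 0.188006) = 1.232.

1.232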